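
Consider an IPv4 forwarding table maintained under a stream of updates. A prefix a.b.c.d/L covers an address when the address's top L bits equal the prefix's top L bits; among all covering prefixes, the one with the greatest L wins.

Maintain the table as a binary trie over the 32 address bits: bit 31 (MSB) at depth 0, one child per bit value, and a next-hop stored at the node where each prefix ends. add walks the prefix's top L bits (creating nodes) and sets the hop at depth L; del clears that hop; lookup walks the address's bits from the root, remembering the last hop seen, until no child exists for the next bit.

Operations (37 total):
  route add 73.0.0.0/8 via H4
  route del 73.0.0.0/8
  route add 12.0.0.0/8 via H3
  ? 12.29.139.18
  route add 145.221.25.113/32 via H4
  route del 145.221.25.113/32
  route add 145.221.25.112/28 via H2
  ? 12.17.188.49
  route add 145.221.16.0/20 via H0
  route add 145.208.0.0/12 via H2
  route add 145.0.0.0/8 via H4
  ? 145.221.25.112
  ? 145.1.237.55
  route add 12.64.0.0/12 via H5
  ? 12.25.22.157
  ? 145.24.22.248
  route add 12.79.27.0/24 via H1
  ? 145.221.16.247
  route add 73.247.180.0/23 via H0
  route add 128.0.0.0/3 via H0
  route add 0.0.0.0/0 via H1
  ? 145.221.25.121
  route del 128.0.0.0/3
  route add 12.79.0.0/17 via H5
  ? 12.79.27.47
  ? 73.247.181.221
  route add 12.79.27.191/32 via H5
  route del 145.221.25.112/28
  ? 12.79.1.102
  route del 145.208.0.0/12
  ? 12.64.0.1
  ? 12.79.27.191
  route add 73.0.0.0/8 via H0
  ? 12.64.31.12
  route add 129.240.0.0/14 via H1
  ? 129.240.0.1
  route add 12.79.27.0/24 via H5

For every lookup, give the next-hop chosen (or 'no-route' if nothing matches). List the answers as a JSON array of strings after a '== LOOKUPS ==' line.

Apply in order:
  + 73.0.0.0/8 (H4) depth=8
  del 73.0.0.0/8 (clear depth 8)
  + 12.0.0.0/8 (H3) depth=8
  lookup 12.29.139.18: bits 00001100 walk d0:-→d1:-→d2:-→d3:-→d4:-→d5:-→d6:-→d7:-→d8:H3 -> H3
  + 145.221.25.113/32 (H4) depth=32
  del 145.221.25.113/32 (clear depth 32)
  + 145.221.25.112/28 (H2) depth=28
  lookup 12.17.188.49: bits 00001100 walk d0:-→d1:-→d2:-→d3:-→d4:-→d5:-→d6:-→d7:-→d8:H3 -> H3
  + 145.221.16.0/20 (H0) depth=20
  + 145.208.0.0/12 (H2) depth=12
  + 145.0.0.0/8 (H4) depth=8
  lookup 145.221.25.112: bits 1001000111011101000110010111000 walk d0:-→d1:-→d2:-→d3:-→d4:-→d5:-→d6:-→d7:-→d8:H4→d9:-→d10:-→d11:-→d12:H2→d13:-→d14:-→d15:-→d16:-→d17:-→d18:-→d19:-→d20:H0→d21:-→d22:-→d23:-→d24:-→d25:-→d26:-→d27:-→d28:H2→d29:-→d30:-→d31:- -> H2
  lookup 145.1.237.55: bits 10010001 walk d0:-→d1:-→d2:-→d3:-→d4:-→d5:-→d6:-→d7:-→d8:H4 -> H4
  + 12.64.0.0/12 (H5) depth=12
  lookup 12.25.22.157: bits 000011000 walk d0:-→d1:-→d2:-→d3:-→d4:-→d5:-→d6:-→d7:-→d8:H3→d9:- -> H3
  lookup 145.24.22.248: bits 10010001 walk d0:-→d1:-→d2:-→d3:-→d4:-→d5:-→d6:-→d7:-→d8:H4 -> H4
  + 12.79.27.0/24 (H1) depth=24
  lookup 145.221.16.247: bits 10010001110111010001 walk d0:-→d1:-→d2:-→d3:-→d4:-→d5:-→d6:-→d7:-→d8:H4→d9:-→d10:-→d11:-→d12:H2→d13:-→d14:-→d15:-→d16:-→d17:-→d18:-→d19:-→d20:H0 -> H0
  + 73.247.180.0/23 (H0) depth=23
  + 128.0.0.0/3 (H0) depth=3
  + 0.0.0.0/0 (H1) depth=0
  lookup 145.221.25.121: bits 1001000111011101000110010111 walk d0:H1→d1:-→d2:-→d3:H0→d4:-→d5:-→d6:-→d7:-→d8:H4→d9:-→d10:-→d11:-→d12:H2→d13:-→d14:-→d15:-→d16:-→d17:-→d18:-→d19:-→d20:H0→d21:-→d22:-→d23:-→d24:-→d25:-→d26:-→d27:-→d28:H2 -> H2
  del 128.0.0.0/3 (clear depth 3)
  + 12.79.0.0/17 (H5) depth=17
  lookup 12.79.27.47: bits 000011000100111100011011 walk d0:H1→d1:-→d2:-→d3:-→d4:-→d5:-→d6:-→d7:-→d8:H3→d9:-→d10:-→d11:-→d12:H5→d13:-→d14:-→d15:-→d16:-→d17:H5→d18:-→d19:-→d20:-→d21:-→d22:-→d23:-→d24:H1 -> H1
  lookup 73.247.181.221: bits 01001001111101111011010 walk d0:H1→d1:-→d2:-→d3:-→d4:-→d5:-→d6:-→d7:-→d8:-→d9:-→d10:-→d11:-→d12:-→d13:-→d14:-→d15:-→d16:-→d17:-→d18:-→d19:-→d20:-→d21:-→d22:-→d23:H0 -> H0
  + 12.79.27.191/32 (H5) depth=32
  del 145.221.25.112/28 (clear depth 28)
  lookup 12.79.1.102: bits 0000110001001111000 walk d0:H1→d1:-→d2:-→d3:-→d4:-→d5:-→d6:-→d7:-→d8:H3→d9:-→d10:-→d11:-→d12:H5→d13:-→d14:-→d15:-→d16:-→d17:H5→d18:-→d19:- -> H5
  del 145.208.0.0/12 (clear depth 12)
  lookup 12.64.0.1: bits 000011000100 walk d0:H1→d1:-→d2:-→d3:-→d4:-→d5:-→d6:-→d7:-→d8:H3→d9:-→d10:-→d11:-→d12:H5 -> H5
  lookup 12.79.27.191: bits 00001100010011110001101110111111 walk d0:H1→d1:-→d2:-→d3:-→d4:-→d5:-→d6:-→d7:-→d8:H3→d9:-→d10:-→d11:-→d12:H5→d13:-→d14:-→d15:-→d16:-→d17:H5→d18:-→d19:-→d20:-→d21:-→d22:-→d23:-→d24:H1→d25:-→d26:-→d27:-→d28:-→d29:-→d30:-→d31:-→d32:H5 -> H5
  + 73.0.0.0/8 (H0) depth=8
  lookup 12.64.31.12: bits 000011000100 walk d0:H1→d1:-→d2:-→d3:-→d4:-→d5:-→d6:-→d7:-→d8:H3→d9:-→d10:-→d11:-→d12:H5 -> H5
  + 129.240.0.0/14 (H1) depth=14
  lookup 129.240.0.1: bits 10000001111100 walk d0:H1→d1:-→d2:-→d3:-→d4:-→d5:-→d6:-→d7:-→d8:-→d9:-→d10:-→d11:-→d12:-→d13:-→d14:H1 -> H1
  + 12.79.27.0/24 (H5) depth=24

== LOOKUPS ==
["H3","H3","H2","H4","H3","H4","H0","H2","H1","H0","H5","H5","H5","H5","H1"]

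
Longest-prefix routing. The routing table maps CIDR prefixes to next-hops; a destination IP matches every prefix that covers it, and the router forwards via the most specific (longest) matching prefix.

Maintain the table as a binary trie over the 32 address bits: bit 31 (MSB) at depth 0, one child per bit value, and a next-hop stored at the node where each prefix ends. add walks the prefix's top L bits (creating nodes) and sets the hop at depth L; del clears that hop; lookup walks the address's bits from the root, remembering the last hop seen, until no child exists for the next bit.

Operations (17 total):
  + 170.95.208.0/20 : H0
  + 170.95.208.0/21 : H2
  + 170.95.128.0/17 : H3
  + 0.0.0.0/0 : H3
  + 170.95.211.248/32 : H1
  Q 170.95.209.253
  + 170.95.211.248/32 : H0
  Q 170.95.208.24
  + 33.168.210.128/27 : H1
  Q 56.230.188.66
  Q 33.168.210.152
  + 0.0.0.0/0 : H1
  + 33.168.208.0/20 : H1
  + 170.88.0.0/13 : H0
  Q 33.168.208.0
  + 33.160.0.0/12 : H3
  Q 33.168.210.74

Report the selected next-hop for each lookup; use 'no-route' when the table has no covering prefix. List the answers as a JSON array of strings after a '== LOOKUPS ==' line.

Process each operation:
  add 170.95.208.0/20 -> H0 at depth 20
  add 170.95.208.0/21 -> H2 at depth 21
  add 170.95.128.0/17 -> H3 at depth 17
  add 0.0.0.0/0 -> H3 at depth 0
  add 170.95.211.248/32 -> H1 at depth 32
  lookup 170.95.209.253: bits 1010101001011111110100 walk d0:H3→d1:-→d2:-→d3:-→d4:-→d5:-→d6:-→d7:-→d8:-→d9:-→d10:-→d11:-→d12:-→d13:-→d14:-→d15:-→d16:-→d17:H3→d18:-→d19:-→d20:H0→d21:H2→d22:- -> H2
  add 170.95.211.248/32 -> H0 at depth 32
  lookup 170.95.208.24: bits 1010101001011111110100 walk d0:H3→d1:-→d2:-→d3:-→d4:-→d5:-→d6:-→d7:-→d8:-→d9:-→d10:-→d11:-→d12:-→d13:-→d14:-→d15:-→d16:-→d17:H3→d18:-→d19:-→d20:H0→d21:H2→d22:- -> H2
  add 33.168.210.128/27 -> H1 at depth 27
  lookup 56.230.188.66: bits 001 walk d0:H3→d1:-→d2:-→d3:- -> H3
  lookup 33.168.210.152: bits 001000011010100011010010100 walk d0:H3→d1:-→d2:-→d3:-→d4:-→d5:-→d6:-→d7:-→d8:-→d9:-→d10:-→d11:-→d12:-→d13:-→d14:-→d15:-→d16:-→d17:-→d18:-→d19:-→d20:-→d21:-→d22:-→d23:-→d24:-→d25:-→d26:-→d27:H1 -> H1
  add 0.0.0.0/0 -> H1 at depth 0
  add 33.168.208.0/20 -> H1 at depth 20
  add 170.88.0.0/13 -> H0 at depth 13
  lookup 33.168.208.0: bits 0010000110101000110100 walk d0:H1→d1:-→d2:-→d3:-→d4:-→d5:-→d6:-→d7:-→d8:-→d9:-→d10:-→d11:-→d12:-→d13:-→d14:-→d15:-→d16:-→d17:-→d18:-→d19:-→d20:H1→d21:-→d22:- -> H1
  add 33.160.0.0/12 -> H3 at depth 12
  lookup 33.168.210.74: bits 001000011010100011010010 walk d0:H1→d1:-→d2:-→d3:-→d4:-→d5:-→d6:-→d7:-→d8:-→d9:-→d10:-→d11:-→d12:H3→d13:-→d14:-→d15:-→d16:-→d17:-→d18:-→d19:-→d20:H1→d21:-→d22:-→d23:-→d24:- -> H1

== LOOKUPS ==
["H2","H2","H3","H1","H1","H1"]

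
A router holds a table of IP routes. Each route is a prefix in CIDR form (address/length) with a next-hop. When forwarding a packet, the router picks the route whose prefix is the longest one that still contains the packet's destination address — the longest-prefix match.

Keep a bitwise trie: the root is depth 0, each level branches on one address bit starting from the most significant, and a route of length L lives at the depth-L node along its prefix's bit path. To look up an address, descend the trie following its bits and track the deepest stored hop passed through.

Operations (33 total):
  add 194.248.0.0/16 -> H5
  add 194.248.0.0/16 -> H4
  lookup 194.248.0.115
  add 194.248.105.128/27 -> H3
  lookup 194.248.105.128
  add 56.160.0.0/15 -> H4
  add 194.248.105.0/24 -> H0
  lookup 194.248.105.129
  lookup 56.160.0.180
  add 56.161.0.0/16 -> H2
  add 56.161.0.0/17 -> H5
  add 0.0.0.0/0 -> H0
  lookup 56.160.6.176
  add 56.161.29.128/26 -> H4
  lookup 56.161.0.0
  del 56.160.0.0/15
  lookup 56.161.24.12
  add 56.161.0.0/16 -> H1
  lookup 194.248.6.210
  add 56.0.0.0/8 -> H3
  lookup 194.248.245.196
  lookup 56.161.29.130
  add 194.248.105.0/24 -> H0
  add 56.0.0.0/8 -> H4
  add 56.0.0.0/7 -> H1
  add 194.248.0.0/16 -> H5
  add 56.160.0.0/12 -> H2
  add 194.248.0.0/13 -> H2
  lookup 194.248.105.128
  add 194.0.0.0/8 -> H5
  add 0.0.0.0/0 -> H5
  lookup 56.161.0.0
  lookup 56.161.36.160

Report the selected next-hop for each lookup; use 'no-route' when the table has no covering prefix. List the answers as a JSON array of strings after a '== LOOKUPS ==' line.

Trace:
  add 194.248.0.0/16 -> H5 at depth 16
  add 194.248.0.0/16 -> H4 at depth 16
  ? 194.248.0.115  path d0:-→d1:-→d2:-→d3:-→d4:-→d5:-→d6:-→d7:-→d8:-→d9:-→d10:-→d11:-→d12:-→d13:-→d14:-→d15:-→d16:H4  best=H4
  add 194.248.105.128/27 -> H3 at depth 27
  ? 194.248.105.128  path d0:-→d1:-→d2:-→d3:-→d4:-→d5:-→d6:-→d7:-→d8:-→d9:-→d10:-→d11:-→d12:-→d13:-→d14:-→d15:-→d16:H4→d17:-→d18:-→d19:-→d20:-→d21:-→d22:-→d23:-→d24:-→d25:-→d26:-→d27:H3  best=H3
  add 56.160.0.0/15 -> H4 at depth 15
  add 194.248.105.0/24 -> H0 at depth 24
  ? 194.248.105.129  path d0:-→d1:-→d2:-→d3:-→d4:-→d5:-→d6:-→d7:-→d8:-→d9:-→d10:-→d11:-→d12:-→d13:-→d14:-→d15:-→d16:H4→d17:-→d18:-→d19:-→d20:-→d21:-→d22:-→d23:-→d24:H0→d25:-→d26:-→d27:H3  best=H3
  ? 56.160.0.180  path d0:-→d1:-→d2:-→d3:-→d4:-→d5:-→d6:-→d7:-→d8:-→d9:-→d10:-→d11:-→d12:-→d13:-→d14:-→d15:H4  best=H4
  add 56.161.0.0/16 -> H2 at depth 16
  add 56.161.0.0/17 -> H5 at depth 17
  add 0.0.0.0/0 -> H0 at depth 0
  ? 56.160.6.176  path d0:H0→d1:-→d2:-→d3:-→d4:-→d5:-→d6:-→d7:-→d8:-→d9:-→d10:-→d11:-→d12:-→d13:-→d14:-→d15:H4  best=H4
  add 56.161.29.128/26 -> H4 at depth 26
  ? 56.161.0.0  path d0:H0→d1:-→d2:-→d3:-→d4:-→d5:-→d6:-→d7:-→d8:-→d9:-→d10:-→d11:-→d12:-→d13:-→d14:-→d15:H4→d16:H2→d17:H5→d18:-→d19:-  best=H5
  del 56.160.0.0/15 (clear depth 15)
  ? 56.161.24.12  path d0:H0→d1:-→d2:-→d3:-→d4:-→d5:-→d6:-→d7:-→d8:-→d9:-→d10:-→d11:-→d12:-→d13:-→d14:-→d15:-→d16:H2→d17:H5→d18:-→d19:-→d20:-→d21:-  best=H5
  add 56.161.0.0/16 -> H1 at depth 16
  ? 194.248.6.210  path d0:H0→d1:-→d2:-→d3:-→d4:-→d5:-→d6:-→d7:-→d8:-→d9:-→d10:-→d11:-→d12:-→d13:-→d14:-→d15:-→d16:H4→d17:-  best=H4
  add 56.0.0.0/8 -> H3 at depth 8
  ? 194.248.245.196  path d0:H0→d1:-→d2:-→d3:-→d4:-→d5:-→d6:-→d7:-→d8:-→d9:-→d10:-→d11:-→d12:-→d13:-→d14:-→d15:-→d16:H4  best=H4
  ? 56.161.29.130  path d0:H0→d1:-→d2:-→d3:-→d4:-→d5:-→d6:-→d7:-→d8:H3→d9:-→d10:-→d11:-→d12:-→d13:-→d14:-→d15:-→d16:H1→d17:H5→d18:-→d19:-→d20:-→d21:-→d22:-→d23:-→d24:-→d25:-→d26:H4  best=H4
  add 194.248.105.0/24 -> H0 at depth 24
  add 56.0.0.0/8 -> H4 at depth 8
  add 56.0.0.0/7 -> H1 at depth 7
  add 194.248.0.0/16 -> H5 at depth 16
  add 56.160.0.0/12 -> H2 at depth 12
  add 194.248.0.0/13 -> H2 at depth 13
  ? 194.248.105.128  path d0:H0→d1:-→d2:-→d3:-→d4:-→d5:-→d6:-→d7:-→d8:-→d9:-→d10:-→d11:-→d12:-→d13:H2→d14:-→d15:-→d16:H5→d17:-→d18:-→d19:-→d20:-→d21:-→d22:-→d23:-→d24:H0→d25:-→d26:-→d27:H3  best=H3
  add 194.0.0.0/8 -> H5 at depth 8
  add 0.0.0.0/0 -> H5 at depth 0
  ? 56.161.0.0  path d0:H5→d1:-→d2:-→d3:-→d4:-→d5:-→d6:-→d7:H1→d8:H4→d9:-→d10:-→d11:-→d12:H2→d13:-→d14:-→d15:-→d16:H1→d17:H5→d18:-→d19:-  best=H5
  ? 56.161.36.160  path d0:H5→d1:-→d2:-→d3:-→d4:-→d5:-→d6:-→d7:H1→d8:H4→d9:-→d10:-→d11:-→d12:H2→d13:-→d14:-→d15:-→d16:H1→d17:H5→d18:-  best=H5

== LOOKUPS ==
["H4","H3","H3","H4","H4","H5","H5","H4","H4","H4","H3","H5","H5"]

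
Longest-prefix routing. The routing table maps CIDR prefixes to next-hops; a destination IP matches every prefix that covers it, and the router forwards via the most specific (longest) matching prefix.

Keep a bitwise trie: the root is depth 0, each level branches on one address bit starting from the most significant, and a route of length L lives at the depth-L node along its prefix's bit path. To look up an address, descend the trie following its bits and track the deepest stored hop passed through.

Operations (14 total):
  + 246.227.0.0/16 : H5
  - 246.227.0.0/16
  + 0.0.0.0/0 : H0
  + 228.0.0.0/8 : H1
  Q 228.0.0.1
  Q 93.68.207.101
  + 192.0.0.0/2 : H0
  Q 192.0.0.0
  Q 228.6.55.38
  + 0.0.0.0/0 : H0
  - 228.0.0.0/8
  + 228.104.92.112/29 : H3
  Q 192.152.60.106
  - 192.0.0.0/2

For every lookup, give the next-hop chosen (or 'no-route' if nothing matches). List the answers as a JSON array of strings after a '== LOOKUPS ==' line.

Apply in order:
  add 246.227.0.0/16 -> H5 at depth 16
  del 246.227.0.0/16 (clear depth 16)
  add 0.0.0.0/0 -> H0 at depth 0
  add 228.0.0.0/8 -> H1 at depth 8
  Q 228.0.0.1: descend 11100100 ; hops seen [H0,H1] ; pick H1
  Q 93.68.207.101: descend ε ; hops seen [H0] ; pick H0
  add 192.0.0.0/2 -> H0 at depth 2
  Q 192.0.0.0: descend 11 ; hops seen [H0,H0] ; pick H0
  Q 228.6.55.38: descend 11100100 ; hops seen [H0,H0,H1] ; pick H1
  add 0.0.0.0/0 -> H0 at depth 0
  del 228.0.0.0/8 (clear depth 8)
  add 228.104.92.112/29 -> H3 at depth 29
  Q 192.152.60.106: descend 11 ; hops seen [H0,H0] ; pick H0
  del 192.0.0.0/2 (clear depth 2)

== LOOKUPS ==
["H1","H0","H0","H1","H0"]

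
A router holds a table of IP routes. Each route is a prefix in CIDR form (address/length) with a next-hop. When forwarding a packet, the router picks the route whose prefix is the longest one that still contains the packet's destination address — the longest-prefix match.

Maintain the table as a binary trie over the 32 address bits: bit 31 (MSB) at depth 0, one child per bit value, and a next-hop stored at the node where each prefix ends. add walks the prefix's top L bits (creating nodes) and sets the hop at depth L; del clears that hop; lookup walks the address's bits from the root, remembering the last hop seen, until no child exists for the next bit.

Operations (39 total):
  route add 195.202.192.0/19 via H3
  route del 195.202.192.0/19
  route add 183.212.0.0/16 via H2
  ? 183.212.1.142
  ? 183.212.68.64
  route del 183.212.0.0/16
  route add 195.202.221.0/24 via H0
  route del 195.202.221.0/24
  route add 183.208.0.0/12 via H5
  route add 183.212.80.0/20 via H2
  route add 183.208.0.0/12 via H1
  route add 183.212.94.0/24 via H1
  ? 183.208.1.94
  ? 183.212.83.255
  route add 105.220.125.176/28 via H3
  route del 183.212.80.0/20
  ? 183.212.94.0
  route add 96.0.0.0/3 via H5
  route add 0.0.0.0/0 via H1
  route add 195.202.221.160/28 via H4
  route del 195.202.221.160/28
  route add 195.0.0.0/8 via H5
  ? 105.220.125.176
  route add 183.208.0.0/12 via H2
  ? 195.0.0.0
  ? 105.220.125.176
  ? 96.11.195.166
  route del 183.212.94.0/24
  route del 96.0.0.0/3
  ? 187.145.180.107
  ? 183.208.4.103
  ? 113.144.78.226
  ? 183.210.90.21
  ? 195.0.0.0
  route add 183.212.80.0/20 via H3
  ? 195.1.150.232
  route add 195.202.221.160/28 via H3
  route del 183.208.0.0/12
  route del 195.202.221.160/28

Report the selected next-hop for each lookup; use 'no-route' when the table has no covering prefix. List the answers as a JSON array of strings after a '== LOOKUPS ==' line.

Trace:
  + 195.202.192.0/19 (H3) depth=19
  - 195.202.192.0/19 clear@19
  + 183.212.0.0/16 (H2) depth=16
  Q 183.212.1.142: descend 1011011111010100 ; hops seen [H2] ; pick H2
  Q 183.212.68.64: descend 1011011111010100 ; hops seen [H2] ; pick H2
  - 183.212.0.0/16 clear@16
  + 195.202.221.0/24 (H0) depth=24
  - 195.202.221.0/24 clear@24
  + 183.208.0.0/12 (H5) depth=12
  + 183.212.80.0/20 (H2) depth=20
  + 183.208.0.0/12 (H1) depth=12
  + 183.212.94.0/24 (H1) depth=24
  Q 183.208.1.94: descend 1011011111010 ; hops seen [H1] ; pick H1
  Q 183.212.83.255: descend 10110111110101000101 ; hops seen [H1,H2] ; pick H2
  + 105.220.125.176/28 (H3) depth=28
  - 183.212.80.0/20 clear@20
  Q 183.212.94.0: descend 101101111101010001011110 ; hops seen [H1,H1] ; pick H1
  + 96.0.0.0/3 (H5) depth=3
  + 0.0.0.0/0 (H1) depth=0
  + 195.202.221.160/28 (H4) depth=28
  - 195.202.221.160/28 clear@28
  + 195.0.0.0/8 (H5) depth=8
  Q 105.220.125.176: descend 0110100111011100011111011011 ; hops seen [H1,H5,H3] ; pick H3
  + 183.208.0.0/12 (H2) depth=12
  Q 195.0.0.0: descend 11000011 ; hops seen [H1,H5] ; pick H5
  Q 105.220.125.176: descend 0110100111011100011111011011 ; hops seen [H1,H5,H3] ; pick H3
  Q 96.11.195.166: descend 0110 ; hops seen [H1,H5] ; pick H5
  - 183.212.94.0/24 clear@24
  - 96.0.0.0/3 clear@3
  Q 187.145.180.107: descend 1011 ; hops seen [H1] ; pick H1
  Q 183.208.4.103: descend 1011011111010 ; hops seen [H1,H2] ; pick H2
  Q 113.144.78.226: descend 011 ; hops seen [H1] ; pick H1
  Q 183.210.90.21: descend 1011011111010 ; hops seen [H1,H2] ; pick H2
  Q 195.0.0.0: descend 11000011 ; hops seen [H1,H5] ; pick H5
  + 183.212.80.0/20 (H3) depth=20
  Q 195.1.150.232: descend 11000011 ; hops seen [H1,H5] ; pick H5
  + 195.202.221.160/28 (H3) depth=28
  - 183.208.0.0/12 clear@12
  - 195.202.221.160/28 clear@28

== LOOKUPS ==
["H2","H2","H1","H2","H1","H3","H5","H3","H5","H1","H2","H1","H2","H5","H5"]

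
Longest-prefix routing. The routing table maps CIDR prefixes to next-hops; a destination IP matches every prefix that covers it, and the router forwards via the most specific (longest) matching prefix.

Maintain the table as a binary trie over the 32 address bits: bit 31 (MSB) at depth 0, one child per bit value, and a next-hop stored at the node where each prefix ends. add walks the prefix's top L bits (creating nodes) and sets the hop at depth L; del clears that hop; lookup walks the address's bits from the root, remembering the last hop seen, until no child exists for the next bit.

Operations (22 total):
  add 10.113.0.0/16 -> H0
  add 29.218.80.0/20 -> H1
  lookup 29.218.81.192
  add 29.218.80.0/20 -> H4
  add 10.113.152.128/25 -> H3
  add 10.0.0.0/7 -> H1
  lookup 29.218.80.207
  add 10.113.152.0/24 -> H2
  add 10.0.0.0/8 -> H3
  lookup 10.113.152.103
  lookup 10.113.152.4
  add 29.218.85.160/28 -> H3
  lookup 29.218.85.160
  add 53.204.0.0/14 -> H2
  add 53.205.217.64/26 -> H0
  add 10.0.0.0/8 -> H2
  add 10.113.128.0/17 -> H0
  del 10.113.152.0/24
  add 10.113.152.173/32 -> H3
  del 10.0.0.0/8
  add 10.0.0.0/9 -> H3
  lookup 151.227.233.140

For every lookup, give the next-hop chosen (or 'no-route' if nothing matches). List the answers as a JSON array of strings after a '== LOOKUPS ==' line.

Apply in order:
  add 10.113.0.0/16 -> H0 at depth 16
  add 29.218.80.0/20 -> H1 at depth 20
  lookup 29.218.81.192: bits 00011101110110100101 walk d0:-→d1:-→d2:-→d3:-→d4:-→d5:-→d6:-→d7:-→d8:-→d9:-→d10:-→d11:-→d12:-→d13:-→d14:-→d15:-→d16:-→d17:-→d18:-→d19:-→d20:H1 -> H1
  add 29.218.80.0/20 -> H4 at depth 20
  add 10.113.152.128/25 -> H3 at depth 25
  add 10.0.0.0/7 -> H1 at depth 7
  lookup 29.218.80.207: bits 00011101110110100101 walk d0:-→d1:-→d2:-→d3:-→d4:-→d5:-→d6:-→d7:-→d8:-→d9:-→d10:-→d11:-→d12:-→d13:-→d14:-→d15:-→d16:-→d17:-→d18:-→d19:-→d20:H4 -> H4
  add 10.113.152.0/24 -> H2 at depth 24
  add 10.0.0.0/8 -> H3 at depth 8
  lookup 10.113.152.103: bits 000010100111000110011000 walk d0:-→d1:-→d2:-→d3:-→d4:-→d5:-→d6:-→d7:H1→d8:H3→d9:-→d10:-→d11:-→d12:-→d13:-→d14:-→d15:-→d16:H0→d17:-→d18:-→d19:-→d20:-→d21:-→d22:-→d23:-→d24:H2 -> H2
  lookup 10.113.152.4: bits 000010100111000110011000 walk d0:-→d1:-→d2:-→d3:-→d4:-→d5:-→d6:-→d7:H1→d8:H3→d9:-→d10:-→d11:-→d12:-→d13:-→d14:-→d15:-→d16:H0→d17:-→d18:-→d19:-→d20:-→d21:-→d22:-→d23:-→d24:H2 -> H2
  add 29.218.85.160/28 -> H3 at depth 28
  lookup 29.218.85.160: bits 0001110111011010010101011010 walk d0:-→d1:-→d2:-→d3:-→d4:-→d5:-→d6:-→d7:-→d8:-→d9:-→d10:-→d11:-→d12:-→d13:-→d14:-→d15:-→d16:-→d17:-→d18:-→d19:-→d20:H4→d21:-→d22:-→d23:-→d24:-→d25:-→d26:-→d27:-→d28:H3 -> H3
  add 53.204.0.0/14 -> H2 at depth 14
  add 53.205.217.64/26 -> H0 at depth 26
  add 10.0.0.0/8 -> H2 at depth 8
  add 10.113.128.0/17 -> H0 at depth 17
  - 10.113.152.0/24 clear@24
  add 10.113.152.173/32 -> H3 at depth 32
  - 10.0.0.0/8 clear@8
  add 10.0.0.0/9 -> H3 at depth 9
  lookup 151.227.233.140: bits ε walk d0:- -> no-route

== LOOKUPS ==
["H1","H4","H2","H2","H3","no-route"]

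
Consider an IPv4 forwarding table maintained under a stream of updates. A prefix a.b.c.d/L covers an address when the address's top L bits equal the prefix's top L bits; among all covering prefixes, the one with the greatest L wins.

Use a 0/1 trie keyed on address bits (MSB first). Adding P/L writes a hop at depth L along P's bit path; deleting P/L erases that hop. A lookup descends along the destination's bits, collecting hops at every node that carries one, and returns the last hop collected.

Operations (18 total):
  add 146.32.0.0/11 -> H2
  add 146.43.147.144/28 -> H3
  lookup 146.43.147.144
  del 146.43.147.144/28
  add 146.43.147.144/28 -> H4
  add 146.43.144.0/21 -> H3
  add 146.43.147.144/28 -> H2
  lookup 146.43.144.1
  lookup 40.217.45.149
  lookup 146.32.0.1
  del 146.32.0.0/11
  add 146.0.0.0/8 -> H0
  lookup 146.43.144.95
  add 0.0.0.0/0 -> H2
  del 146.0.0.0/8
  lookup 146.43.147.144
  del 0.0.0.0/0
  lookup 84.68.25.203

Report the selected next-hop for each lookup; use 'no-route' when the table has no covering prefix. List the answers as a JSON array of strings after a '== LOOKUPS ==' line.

Apply in order:
  add 146.32.0.0/11 -> H2 at depth 11
  add 146.43.147.144/28 -> H3 at depth 28
  ? 146.43.147.144  path d0:-→d1:-→d2:-→d3:-→d4:-→d5:-→d6:-→d7:-→d8:-→d9:-→d10:-→d11:H2→d12:-→d13:-→d14:-→d15:-→d16:-→d17:-→d18:-→d19:-→d20:-→d21:-→d22:-→d23:-→d24:-→d25:-→d26:-→d27:-→d28:H3  best=H3
  - 146.43.147.144/28 clear@28
  add 146.43.147.144/28 -> H4 at depth 28
  add 146.43.144.0/21 -> H3 at depth 21
  add 146.43.147.144/28 -> H2 at depth 28
  ? 146.43.144.1  path d0:-→d1:-→d2:-→d3:-→d4:-→d5:-→d6:-→d7:-→d8:-→d9:-→d10:-→d11:H2→d12:-→d13:-→d14:-→d15:-→d16:-→d17:-→d18:-→d19:-→d20:-→d21:H3→d22:-  best=H3
  ? 40.217.45.149  path d0:-  best=no-route
  ? 146.32.0.1  path d0:-→d1:-→d2:-→d3:-→d4:-→d5:-→d6:-→d7:-→d8:-→d9:-→d10:-→d11:H2→d12:-  best=H2
  - 146.32.0.0/11 clear@11
  add 146.0.0.0/8 -> H0 at depth 8
  ? 146.43.144.95  path d0:-→d1:-→d2:-→d3:-→d4:-→d5:-→d6:-→d7:-→d8:H0→d9:-→d10:-→d11:-→d12:-→d13:-→d14:-→d15:-→d16:-→d17:-→d18:-→d19:-→d20:-→d21:H3→d22:-  best=H3
  add 0.0.0.0/0 -> H2 at depth 0
  - 146.0.0.0/8 clear@8
  ? 146.43.147.144  path d0:H2→d1:-→d2:-→d3:-→d4:-→d5:-→d6:-→d7:-→d8:-→d9:-→d10:-→d11:-→d12:-→d13:-→d14:-→d15:-→d16:-→d17:-→d18:-→d19:-→d20:-→d21:H3→d22:-→d23:-→d24:-→d25:-→d26:-→d27:-→d28:H2  best=H2
  - 0.0.0.0/0 clear@0
  ? 84.68.25.203  path d0:-  best=no-route

== LOOKUPS ==
["H3","H3","no-route","H2","H3","H2","no-route"]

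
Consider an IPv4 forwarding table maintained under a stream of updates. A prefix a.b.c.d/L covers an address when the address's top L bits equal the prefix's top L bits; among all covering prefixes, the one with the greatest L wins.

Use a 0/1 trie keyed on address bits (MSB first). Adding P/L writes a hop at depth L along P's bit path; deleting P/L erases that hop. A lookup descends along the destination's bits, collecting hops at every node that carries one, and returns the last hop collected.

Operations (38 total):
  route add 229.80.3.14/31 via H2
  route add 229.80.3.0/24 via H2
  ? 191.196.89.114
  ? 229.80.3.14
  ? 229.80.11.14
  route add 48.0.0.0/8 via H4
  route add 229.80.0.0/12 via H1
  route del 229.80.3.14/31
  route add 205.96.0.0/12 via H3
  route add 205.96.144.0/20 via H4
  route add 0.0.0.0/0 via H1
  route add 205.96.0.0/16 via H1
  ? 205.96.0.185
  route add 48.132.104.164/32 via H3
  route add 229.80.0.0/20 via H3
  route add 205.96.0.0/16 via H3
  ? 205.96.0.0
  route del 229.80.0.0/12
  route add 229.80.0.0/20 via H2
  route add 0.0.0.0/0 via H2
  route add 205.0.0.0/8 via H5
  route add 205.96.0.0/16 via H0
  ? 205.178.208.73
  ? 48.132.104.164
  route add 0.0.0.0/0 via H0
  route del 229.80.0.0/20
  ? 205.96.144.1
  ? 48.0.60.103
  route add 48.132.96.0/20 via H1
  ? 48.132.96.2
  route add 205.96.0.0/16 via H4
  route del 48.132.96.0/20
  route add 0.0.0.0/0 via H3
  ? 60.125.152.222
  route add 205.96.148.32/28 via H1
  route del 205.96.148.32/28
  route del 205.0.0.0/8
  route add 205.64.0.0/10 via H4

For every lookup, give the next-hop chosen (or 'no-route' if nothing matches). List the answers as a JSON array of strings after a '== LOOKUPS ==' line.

Process each operation:
  + 229.80.3.14/31 (H2) depth=31
  + 229.80.3.0/24 (H2) depth=24
  lookup 191.196.89.114: bits 1 walk d0:-→d1:- -> no-route
  lookup 229.80.3.14: bits 1110010101010000000000110000111 walk d0:-→d1:-→d2:-→d3:-→d4:-→d5:-→d6:-→d7:-→d8:-→d9:-→d10:-→d11:-→d12:-→d13:-→d14:-→d15:-→d16:-→d17:-→d18:-→d19:-→d20:-→d21:-→d22:-→d23:-→d24:H2→d25:-→d26:-→d27:-→d28:-→d29:-→d30:-→d31:H2 -> H2
  lookup 229.80.11.14: bits 11100101010100000000 walk d0:-→d1:-→d2:-→d3:-→d4:-→d5:-→d6:-→d7:-→d8:-→d9:-→d10:-→d11:-→d12:-→d13:-→d14:-→d15:-→d16:-→d17:-→d18:-→d19:-→d20:- -> no-route
  + 48.0.0.0/8 (H4) depth=8
  + 229.80.0.0/12 (H1) depth=12
  - 229.80.3.14/31 clear@31
  + 205.96.0.0/12 (H3) depth=12
  + 205.96.144.0/20 (H4) depth=20
  + 0.0.0.0/0 (H1) depth=0
  + 205.96.0.0/16 (H1) depth=16
  lookup 205.96.0.185: bits 1100110101100000 walk d0:H1→d1:-→d2:-→d3:-→d4:-→d5:-→d6:-→d7:-→d8:-→d9:-→d10:-→d11:-→d12:H3→d13:-→d14:-→d15:-→d16:H1 -> H1
  + 48.132.104.164/32 (H3) depth=32
  + 229.80.0.0/20 (H3) depth=20
  + 205.96.0.0/16 (H3) depth=16
  lookup 205.96.0.0: bits 1100110101100000 walk d0:H1→d1:-→d2:-→d3:-→d4:-→d5:-→d6:-→d7:-→d8:-→d9:-→d10:-→d11:-→d12:H3→d13:-→d14:-→d15:-→d16:H3 -> H3
  - 229.80.0.0/12 clear@12
  + 229.80.0.0/20 (H2) depth=20
  + 0.0.0.0/0 (H2) depth=0
  + 205.0.0.0/8 (H5) depth=8
  + 205.96.0.0/16 (H0) depth=16
  lookup 205.178.208.73: bits 11001101 walk d0:H2→d1:-→d2:-→d3:-→d4:-→d5:-→d6:-→d7:-→d8:H5 -> H5
  lookup 48.132.104.164: bits 00110000100001000110100010100100 walk d0:H2→d1:-→d2:-→d3:-→d4:-→d5:-→d6:-→d7:-→d8:H4→d9:-→d10:-→d11:-→d12:-→d13:-→d14:-→d15:-→d16:-→d17:-→d18:-→d19:-→d20:-→d21:-→d22:-→d23:-→d24:-→d25:-→d26:-→d27:-→d28:-→d29:-→d30:-→d31:-→d32:H3 -> H3
  + 0.0.0.0/0 (H0) depth=0
  - 229.80.0.0/20 clear@20
  lookup 205.96.144.1: bits 11001101011000001001 walk d0:H0→d1:-→d2:-→d3:-→d4:-→d5:-→d6:-→d7:-→d8:H5→d9:-→d10:-→d11:-→d12:H3→d13:-→d14:-→d15:-→d16:H0→d17:-→d18:-→d19:-→d20:H4 -> H4
  lookup 48.0.60.103: bits 00110000 walk d0:H0→d1:-→d2:-→d3:-→d4:-→d5:-→d6:-→d7:-→d8:H4 -> H4
  + 48.132.96.0/20 (H1) depth=20
  lookup 48.132.96.2: bits 00110000100001000110 walk d0:H0→d1:-→d2:-→d3:-→d4:-→d5:-→d6:-→d7:-→d8:H4→d9:-→d10:-→d11:-→d12:-→d13:-→d14:-→d15:-→d16:-→d17:-→d18:-→d19:-→d20:H1 -> H1
  + 205.96.0.0/16 (H4) depth=16
  - 48.132.96.0/20 clear@20
  + 0.0.0.0/0 (H3) depth=0
  lookup 60.125.152.222: bits 0011 walk d0:H3→d1:-→d2:-→d3:-→d4:- -> H3
  + 205.96.148.32/28 (H1) depth=28
  - 205.96.148.32/28 clear@28
  - 205.0.0.0/8 clear@8
  + 205.64.0.0/10 (H4) depth=10

== LOOKUPS ==
["no-route","H2","no-route","H1","H3","H5","H3","H4","H4","H1","H3"]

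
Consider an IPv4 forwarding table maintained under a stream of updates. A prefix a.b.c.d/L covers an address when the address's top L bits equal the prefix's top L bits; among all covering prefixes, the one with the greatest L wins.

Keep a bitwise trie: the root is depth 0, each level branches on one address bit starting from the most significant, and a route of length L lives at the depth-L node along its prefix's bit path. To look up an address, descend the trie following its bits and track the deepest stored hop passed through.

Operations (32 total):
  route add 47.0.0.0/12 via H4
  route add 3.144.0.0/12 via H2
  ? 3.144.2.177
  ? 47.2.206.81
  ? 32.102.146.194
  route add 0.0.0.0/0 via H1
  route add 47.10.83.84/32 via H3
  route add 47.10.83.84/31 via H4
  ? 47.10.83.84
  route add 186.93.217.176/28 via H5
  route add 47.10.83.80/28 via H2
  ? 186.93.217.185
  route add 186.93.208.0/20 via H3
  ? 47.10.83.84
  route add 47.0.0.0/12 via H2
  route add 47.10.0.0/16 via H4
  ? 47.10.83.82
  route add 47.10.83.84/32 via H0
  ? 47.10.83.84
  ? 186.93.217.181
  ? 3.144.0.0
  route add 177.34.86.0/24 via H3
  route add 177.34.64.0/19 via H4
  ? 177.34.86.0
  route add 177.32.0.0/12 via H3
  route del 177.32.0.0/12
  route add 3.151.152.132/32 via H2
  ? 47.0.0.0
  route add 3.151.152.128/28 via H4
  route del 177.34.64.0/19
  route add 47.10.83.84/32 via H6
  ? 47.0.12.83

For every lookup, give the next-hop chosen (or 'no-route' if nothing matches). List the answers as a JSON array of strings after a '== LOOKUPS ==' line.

Trace:
  + 47.0.0.0/12 (H4) depth=12
  + 3.144.0.0/12 (H2) depth=12
  lookup 3.144.2.177: bits 000000111001 walk d0:-→d1:-→d2:-→d3:-→d4:-→d5:-→d6:-→d7:-→d8:-→d9:-→d10:-→d11:-→d12:H2 -> H2
  lookup 47.2.206.81: bits 001011110000 walk d0:-→d1:-→d2:-→d3:-→d4:-→d5:-→d6:-→d7:-→d8:-→d9:-→d10:-→d11:-→d12:H4 -> H4
  lookup 32.102.146.194: bits 0010 walk d0:-→d1:-→d2:-→d3:-→d4:- -> no-route
  + 0.0.0.0/0 (H1) depth=0
  + 47.10.83.84/32 (H3) depth=32
  + 47.10.83.84/31 (H4) depth=31
  lookup 47.10.83.84: bits 00101111000010100101001101010100 walk d0:H1→d1:-→d2:-→d3:-→d4:-→d5:-→d6:-→d7:-→d8:-→d9:-→d10:-→d11:-→d12:H4→d13:-→d14:-→d15:-→d16:-→d17:-→d18:-→d19:-→d20:-→d21:-→d22:-→d23:-→d24:-→d25:-→d26:-→d27:-→d28:-→d29:-→d30:-→d31:H4→d32:H3 -> H3
  + 186.93.217.176/28 (H5) depth=28
  + 47.10.83.80/28 (H2) depth=28
  lookup 186.93.217.185: bits 1011101001011101110110011011 walk d0:H1→d1:-→d2:-→d3:-→d4:-→d5:-→d6:-→d7:-→d8:-→d9:-→d10:-→d11:-→d12:-→d13:-→d14:-→d15:-→d16:-→d17:-→d18:-→d19:-→d20:-→d21:-→d22:-→d23:-→d24:-→d25:-→d26:-→d27:-→d28:H5 -> H5
  + 186.93.208.0/20 (H3) depth=20
  lookup 47.10.83.84: bits 00101111000010100101001101010100 walk d0:H1→d1:-→d2:-→d3:-→d4:-→d5:-→d6:-→d7:-→d8:-→d9:-→d10:-→d11:-→d12:H4→d13:-→d14:-→d15:-→d16:-→d17:-→d18:-→d19:-→d20:-→d21:-→d22:-→d23:-→d24:-→d25:-→d26:-→d27:-→d28:H2→d29:-→d30:-→d31:H4→d32:H3 -> H3
  + 47.0.0.0/12 (H2) depth=12
  + 47.10.0.0/16 (H4) depth=16
  lookup 47.10.83.82: bits 00101111000010100101001101010 walk d0:H1→d1:-→d2:-→d3:-→d4:-→d5:-→d6:-→d7:-→d8:-→d9:-→d10:-→d11:-→d12:H2→d13:-→d14:-→d15:-→d16:H4→d17:-→d18:-→d19:-→d20:-→d21:-→d22:-→d23:-→d24:-→d25:-→d26:-→d27:-→d28:H2→d29:- -> H2
  + 47.10.83.84/32 (H0) depth=32
  lookup 47.10.83.84: bits 00101111000010100101001101010100 walk d0:H1→d1:-→d2:-→d3:-→d4:-→d5:-→d6:-→d7:-→d8:-→d9:-→d10:-→d11:-→d12:H2→d13:-→d14:-→d15:-→d16:H4→d17:-→d18:-→d19:-→d20:-→d21:-→d22:-→d23:-→d24:-→d25:-→d26:-→d27:-→d28:H2→d29:-→d30:-→d31:H4→d32:H0 -> H0
  lookup 186.93.217.181: bits 1011101001011101110110011011 walk d0:H1→d1:-→d2:-→d3:-→d4:-→d5:-→d6:-→d7:-→d8:-→d9:-→d10:-→d11:-→d12:-→d13:-→d14:-→d15:-→d16:-→d17:-→d18:-→d19:-→d20:H3→d21:-→d22:-→d23:-→d24:-→d25:-→d26:-→d27:-→d28:H5 -> H5
  lookup 3.144.0.0: bits 000000111001 walk d0:H1→d1:-→d2:-→d3:-→d4:-→d5:-→d6:-→d7:-→d8:-→d9:-→d10:-→d11:-→d12:H2 -> H2
  + 177.34.86.0/24 (H3) depth=24
  + 177.34.64.0/19 (H4) depth=19
  lookup 177.34.86.0: bits 101100010010001001010110 walk d0:H1→d1:-→d2:-→d3:-→d4:-→d5:-→d6:-→d7:-→d8:-→d9:-→d10:-→d11:-→d12:-→d13:-→d14:-→d15:-→d16:-→d17:-→d18:-→d19:H4→d20:-→d21:-→d22:-→d23:-→d24:H3 -> H3
  + 177.32.0.0/12 (H3) depth=12
  - 177.32.0.0/12 clear@12
  + 3.151.152.132/32 (H2) depth=32
  lookup 47.0.0.0: bits 001011110000 walk d0:H1→d1:-→d2:-→d3:-→d4:-→d5:-→d6:-→d7:-→d8:-→d9:-→d10:-→d11:-→d12:H2 -> H2
  + 3.151.152.128/28 (H4) depth=28
  - 177.34.64.0/19 clear@19
  + 47.10.83.84/32 (H6) depth=32
  lookup 47.0.12.83: bits 001011110000 walk d0:H1→d1:-→d2:-→d3:-→d4:-→d5:-→d6:-→d7:-→d8:-→d9:-→d10:-→d11:-→d12:H2 -> H2

== LOOKUPS ==
["H2","H4","no-route","H3","H5","H3","H2","H0","H5","H2","H3","H2","H2"]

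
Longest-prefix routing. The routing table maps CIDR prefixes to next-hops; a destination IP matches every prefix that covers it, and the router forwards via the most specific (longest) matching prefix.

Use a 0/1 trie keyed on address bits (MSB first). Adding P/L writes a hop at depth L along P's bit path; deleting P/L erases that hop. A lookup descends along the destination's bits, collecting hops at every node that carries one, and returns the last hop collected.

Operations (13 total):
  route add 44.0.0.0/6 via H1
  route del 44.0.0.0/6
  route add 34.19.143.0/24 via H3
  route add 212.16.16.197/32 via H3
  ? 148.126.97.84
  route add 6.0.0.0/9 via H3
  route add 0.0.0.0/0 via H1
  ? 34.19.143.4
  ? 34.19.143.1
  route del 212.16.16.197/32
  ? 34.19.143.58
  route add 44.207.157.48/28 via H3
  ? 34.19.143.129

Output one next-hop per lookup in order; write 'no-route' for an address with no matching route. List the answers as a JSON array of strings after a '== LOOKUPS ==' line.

Apply in order:
  + 44.0.0.0/6 (H1) depth=6
  - 44.0.0.0/6 clear@6
  + 34.19.143.0/24 (H3) depth=24
  + 212.16.16.197/32 (H3) depth=32
  Q 148.126.97.84: descend 1 ; hops seen [∅] ; pick no-route
  + 6.0.0.0/9 (H3) depth=9
  + 0.0.0.0/0 (H1) depth=0
  Q 34.19.143.4: descend 001000100001001110001111 ; hops seen [H1,H3] ; pick H3
  Q 34.19.143.1: descend 001000100001001110001111 ; hops seen [H1,H3] ; pick H3
  - 212.16.16.197/32 clear@32
  Q 34.19.143.58: descend 001000100001001110001111 ; hops seen [H1,H3] ; pick H3
  + 44.207.157.48/28 (H3) depth=28
  Q 34.19.143.129: descend 001000100001001110001111 ; hops seen [H1,H3] ; pick H3

== LOOKUPS ==
["no-route","H3","H3","H3","H3"]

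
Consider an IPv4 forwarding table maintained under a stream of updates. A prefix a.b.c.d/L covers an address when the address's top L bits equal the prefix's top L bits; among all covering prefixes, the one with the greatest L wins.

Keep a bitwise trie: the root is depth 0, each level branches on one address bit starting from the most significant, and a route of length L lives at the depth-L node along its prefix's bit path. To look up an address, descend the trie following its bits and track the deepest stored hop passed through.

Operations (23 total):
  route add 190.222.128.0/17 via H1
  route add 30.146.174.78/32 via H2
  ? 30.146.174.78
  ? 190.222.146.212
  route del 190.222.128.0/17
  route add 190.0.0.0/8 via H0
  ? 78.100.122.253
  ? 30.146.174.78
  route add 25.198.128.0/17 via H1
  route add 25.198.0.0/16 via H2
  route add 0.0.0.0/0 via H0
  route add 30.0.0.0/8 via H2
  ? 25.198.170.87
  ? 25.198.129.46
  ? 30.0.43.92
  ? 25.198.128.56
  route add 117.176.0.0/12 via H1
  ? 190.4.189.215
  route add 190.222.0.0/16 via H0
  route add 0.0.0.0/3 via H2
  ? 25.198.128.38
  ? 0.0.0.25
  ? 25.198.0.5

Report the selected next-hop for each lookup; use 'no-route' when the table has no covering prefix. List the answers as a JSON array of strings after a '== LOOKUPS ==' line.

Process each operation:
  + 190.222.128.0/17 (H1) depth=17
  + 30.146.174.78/32 (H2) depth=32
  ? 30.146.174.78  path d0:-→d1:-→d2:-→d3:-→d4:-→d5:-→d6:-→d7:-→d8:-→d9:-→d10:-→d11:-→d12:-→d13:-→d14:-→d15:-→d16:-→d17:-→d18:-→d19:-→d20:-→d21:-→d22:-→d23:-→d24:-→d25:-→d26:-→d27:-→d28:-→d29:-→d30:-→d31:-→d32:H2  best=H2
  ? 190.222.146.212  path d0:-→d1:-→d2:-→d3:-→d4:-→d5:-→d6:-→d7:-→d8:-→d9:-→d10:-→d11:-→d12:-→d13:-→d14:-→d15:-→d16:-→d17:H1  best=H1
  del 190.222.128.0/17 (clear depth 17)
  + 190.0.0.0/8 (H0) depth=8
  ? 78.100.122.253  path d0:-→d1:-  best=no-route
  ? 30.146.174.78  path d0:-→d1:-→d2:-→d3:-→d4:-→d5:-→d6:-→d7:-→d8:-→d9:-→d10:-→d11:-→d12:-→d13:-→d14:-→d15:-→d16:-→d17:-→d18:-→d19:-→d20:-→d21:-→d22:-→d23:-→d24:-→d25:-→d26:-→d27:-→d28:-→d29:-→d30:-→d31:-→d32:H2  best=H2
  + 25.198.128.0/17 (H1) depth=17
  + 25.198.0.0/16 (H2) depth=16
  + 0.0.0.0/0 (H0) depth=0
  + 30.0.0.0/8 (H2) depth=8
  ? 25.198.170.87  path d0:H0→d1:-→d2:-→d3:-→d4:-→d5:-→d6:-→d7:-→d8:-→d9:-→d10:-→d11:-→d12:-→d13:-→d14:-→d15:-→d16:H2→d17:H1  best=H1
  ? 25.198.129.46  path d0:H0→d1:-→d2:-→d3:-→d4:-→d5:-→d6:-→d7:-→d8:-→d9:-→d10:-→d11:-→d12:-→d13:-→d14:-→d15:-→d16:H2→d17:H1  best=H1
  ? 30.0.43.92  path d0:H0→d1:-→d2:-→d3:-→d4:-→d5:-→d6:-→d7:-→d8:H2  best=H2
  ? 25.198.128.56  path d0:H0→d1:-→d2:-→d3:-→d4:-→d5:-→d6:-→d7:-→d8:-→d9:-→d10:-→d11:-→d12:-→d13:-→d14:-→d15:-→d16:H2→d17:H1  best=H1
  + 117.176.0.0/12 (H1) depth=12
  ? 190.4.189.215  path d0:H0→d1:-→d2:-→d3:-→d4:-→d5:-→d6:-→d7:-→d8:H0  best=H0
  + 190.222.0.0/16 (H0) depth=16
  + 0.0.0.0/3 (H2) depth=3
  ? 25.198.128.38  path d0:H0→d1:-→d2:-→d3:H2→d4:-→d5:-→d6:-→d7:-→d8:-→d9:-→d10:-→d11:-→d12:-→d13:-→d14:-→d15:-→d16:H2→d17:H1  best=H1
  ? 0.0.0.25  path d0:H0→d1:-→d2:-→d3:H2  best=H2
  ? 25.198.0.5  path d0:H0→d1:-→d2:-→d3:H2→d4:-→d5:-→d6:-→d7:-→d8:-→d9:-→d10:-→d11:-→d12:-→d13:-→d14:-→d15:-→d16:H2  best=H2

== LOOKUPS ==
["H2","H1","no-route","H2","H1","H1","H2","H1","H0","H1","H2","H2"]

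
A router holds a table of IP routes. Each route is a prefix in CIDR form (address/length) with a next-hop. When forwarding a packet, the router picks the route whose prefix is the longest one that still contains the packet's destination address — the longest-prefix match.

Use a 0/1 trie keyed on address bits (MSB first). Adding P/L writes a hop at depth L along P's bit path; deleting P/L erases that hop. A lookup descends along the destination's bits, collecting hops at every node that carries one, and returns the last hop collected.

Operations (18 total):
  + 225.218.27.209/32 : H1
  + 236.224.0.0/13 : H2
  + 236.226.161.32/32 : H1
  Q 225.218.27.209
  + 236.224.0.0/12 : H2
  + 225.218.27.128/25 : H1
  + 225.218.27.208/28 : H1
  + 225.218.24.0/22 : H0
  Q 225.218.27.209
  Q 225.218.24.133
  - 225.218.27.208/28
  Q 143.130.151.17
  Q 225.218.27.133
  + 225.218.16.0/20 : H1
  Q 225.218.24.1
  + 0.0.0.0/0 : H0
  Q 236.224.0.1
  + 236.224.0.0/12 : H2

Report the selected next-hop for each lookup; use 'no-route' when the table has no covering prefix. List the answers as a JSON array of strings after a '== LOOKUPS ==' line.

Trace:
  add 225.218.27.209/32 -> H1 at depth 32
  add 236.224.0.0/13 -> H2 at depth 13
  add 236.226.161.32/32 -> H1 at depth 32
  Q 225.218.27.209: descend 11100001110110100001101111010001 ; hops seen [H1] ; pick H1
  add 236.224.0.0/12 -> H2 at depth 12
  add 225.218.27.128/25 -> H1 at depth 25
  add 225.218.27.208/28 -> H1 at depth 28
  add 225.218.24.0/22 -> H0 at depth 22
  Q 225.218.27.209: descend 11100001110110100001101111010001 ; hops seen [H0,H1,H1,H1] ; pick H1
  Q 225.218.24.133: descend 1110000111011010000110 ; hops seen [H0] ; pick H0
  del 225.218.27.208/28 (clear depth 28)
  Q 143.130.151.17: descend 1 ; hops seen [∅] ; pick no-route
  Q 225.218.27.133: descend 1110000111011010000110111 ; hops seen [H0,H1] ; pick H1
  add 225.218.16.0/20 -> H1 at depth 20
  Q 225.218.24.1: descend 1110000111011010000110 ; hops seen [H1,H0] ; pick H0
  add 0.0.0.0/0 -> H0 at depth 0
  Q 236.224.0.1: descend 11101100111000 ; hops seen [H0,H2,H2] ; pick H2
  add 236.224.0.0/12 -> H2 at depth 12

== LOOKUPS ==
["H1","H1","H0","no-route","H1","H0","H2"]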